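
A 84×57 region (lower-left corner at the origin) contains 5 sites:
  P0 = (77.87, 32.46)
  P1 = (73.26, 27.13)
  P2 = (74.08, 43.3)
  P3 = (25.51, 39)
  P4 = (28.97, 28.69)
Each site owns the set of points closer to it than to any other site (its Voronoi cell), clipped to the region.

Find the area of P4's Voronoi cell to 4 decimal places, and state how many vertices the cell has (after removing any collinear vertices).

1. box [0,84]×[0,57]: [(0, 0) (84, 0) (84, 57) (0, 57)]
2. ⊥bis P4·P0 via (53.42,30.575): [(0, 0) (55.7772, 0) (51.3827, 57) (0, 57)]  |A|=3054.0585
3. ⊥bis P4·P1 via (51.115,27.91): [(0, 0) (50.1319, 0) (51.9023, 50.2613) (51.3827, 57) (0, 57)]  |A|=2912.1893
4. ⊥bis P4·P2 via (51.525,35.995): [(0, 0) (50.1319, 0) (51.4121, 36.3437) (44.722, 57) (0, 57)]  |A|=2838.1294
5. ⊥bis P4·P3 via (27.24,33.845): [(0, 24.7034) (0, 0) (50.1319, 0) (51.4121, 36.3437) (49.7723, 41.4068)]  |A|=1685.71
6. canonical 5-gon: [(0, 24.7034) (0, 0) (50.1319, 0) (51.4121, 36.3437) (49.7723, 41.4068)]
7. shoelace: 1685.71

Area of P4's cell: 1685.7100 (5 vertices)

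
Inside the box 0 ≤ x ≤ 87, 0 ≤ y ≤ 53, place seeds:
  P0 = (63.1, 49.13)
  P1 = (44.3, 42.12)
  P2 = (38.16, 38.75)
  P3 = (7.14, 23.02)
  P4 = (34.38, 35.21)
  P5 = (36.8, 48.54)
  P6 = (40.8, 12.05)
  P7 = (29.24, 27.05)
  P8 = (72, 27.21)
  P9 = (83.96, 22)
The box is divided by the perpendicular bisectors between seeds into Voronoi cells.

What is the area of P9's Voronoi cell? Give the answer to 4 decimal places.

Area of P9's cell: 447.1851

1. box [0,87]×[0,53]: [(0, 0) (87, 0) (87, 53) (0, 53)]
2. ⊥bis P9·P0 via (73.53,35.565): [(27.275, 0) (87, 0) (87, 45.922)]  |A|=1371.3435
3. ⊥bis P9·P1 via (64.13,32.06): [(61.0337, 25.9567) (47.8656, 0) (87, 0) (87, 45.922)]  |A|=1104.1118
4. ⊥bis P9·P2 via (61.06,30.375): [(61.0337, 25.9567) (55.3384, 14.7302) (49.9512, 0) (87, 0) (87, 45.922)]  |A|=1088.7507
5. ⊥bis P9·P3 via (45.55,22.51): [(61.0337, 25.9567) (55.3384, 14.7302) (49.9512, 0) (87, 0) (87, 45.922)]  |A|=1088.7507
6. ⊥bis P9·P4 via (59.17,28.605): [(61.0337, 25.9567) (55.6224, 15.29) (51.5485, 0) (87, 0) (87, 45.922)]  |A|=1075.9555
7. ⊥bis P9·P5 via (60.38,35.27): [(61.0337, 25.9567) (55.6224, 15.29) (51.5485, 0) (87, 0) (87, 45.922)]  |A|=1075.9555
8. ⊥bis P9·P6 via (62.38,17.025): [(61.0337, 25.9567) (60.5436, 24.9906) (66.3049, 0) (87, 0) (87, 45.922)]  |A|=873.7066
9. ⊥bis P9·P7 via (56.6,24.525): [(61.0337, 25.9567) (60.5436, 24.9906) (66.3049, 0) (87, 0) (87, 45.922)]  |A|=873.7066
10. ⊥bis P9·P8 via (77.98,24.605): [(67.2616, 0) (87, 0) (87, 45.3112)]  |A|=447.1851
11. canonical 3-gon: [(67.2616, 0) (87, 0) (87, 45.3112)]
12. shoelace: 447.1851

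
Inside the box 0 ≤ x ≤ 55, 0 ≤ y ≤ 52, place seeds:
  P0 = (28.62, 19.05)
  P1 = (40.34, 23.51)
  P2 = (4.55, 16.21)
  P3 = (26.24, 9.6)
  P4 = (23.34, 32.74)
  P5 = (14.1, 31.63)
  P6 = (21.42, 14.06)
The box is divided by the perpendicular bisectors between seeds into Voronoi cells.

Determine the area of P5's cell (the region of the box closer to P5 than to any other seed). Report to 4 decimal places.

1. box [0,55]×[0,52]: [(0, 0) (55, 0) (55, 52) (0, 52)]
2. ⊥bis P5·P0 via (21.36,25.34): [(0, 0.686) (44.458, 52) (0, 52)]  |A|=1140.6584
3. ⊥bis P5·P1 via (27.22,27.57): [(0, 0.686) (29.4025, 34.6227) (34.7799, 52) (0, 52)]  |A|=1056.569
4. ⊥bis P5·P2 via (9.325,23.92): [(0, 29.6952) (16.3567, 19.5651) (29.4025, 34.6227) (34.7799, 52) (0, 52)]  |A|=819.3219
5. ⊥bis P5·P3 via (20.17,20.615): [(0, 29.6952) (16.3567, 19.5651) (29.4025, 34.6227) (34.7799, 52) (0, 52)]  |A|=819.3219
6. ⊥bis P5·P4 via (18.72,32.185): [(0, 29.6952) (16.3567, 19.5651) (19.7636, 23.4975) (16.3396, 52) (0, 52)]  |A|=502.6888
7. ⊥bis P5·P6 via (17.76,22.845): [(0, 29.6952) (13.7549, 21.1764) (19.7428, 23.6711) (16.3396, 52) (0, 52)]  |A|=494.2828
8. canonical 5-gon: [(0, 29.6952) (13.7549, 21.1764) (19.7428, 23.6711) (16.3396, 52) (0, 52)]
9. shoelace: 494.2828

Area of P5's cell: 494.2828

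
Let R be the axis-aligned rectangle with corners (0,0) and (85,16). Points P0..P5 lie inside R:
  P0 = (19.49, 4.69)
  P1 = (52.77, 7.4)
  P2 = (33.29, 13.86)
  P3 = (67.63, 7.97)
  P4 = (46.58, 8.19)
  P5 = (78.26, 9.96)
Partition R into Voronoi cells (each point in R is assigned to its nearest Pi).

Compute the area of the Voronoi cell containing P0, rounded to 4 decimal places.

Area of P0's cell: 435.7957

1. box [0,85]×[0,16]: [(0, 0) (85, 0) (85, 16) (0, 16)]
2. ⊥bis P0·P1 via (36.13,6.045): [(0, 0) (36.6222, 0) (35.3194, 16) (0, 16)]  |A|=575.5329
3. ⊥bis P0·P2 via (26.39,9.275): [(0, 0) (32.5532, 0) (21.9213, 16) (0, 16)]  |A|=435.7957
4. ⊥bis P0·P3 via (43.56,6.33): [(0, 0) (32.5532, 0) (21.9213, 16) (0, 16)]  |A|=435.7957
5. ⊥bis P0·P4 via (33.035,6.44): [(0, 0) (32.5532, 0) (21.9213, 16) (0, 16)]  |A|=435.7957
6. ⊥bis P0·P5 via (48.875,7.325): [(0, 0) (32.5532, 0) (21.9213, 16) (0, 16)]  |A|=435.7957
7. canonical 4-gon: [(0, 0) (32.5532, 0) (21.9213, 16) (0, 16)]
8. shoelace: 435.7957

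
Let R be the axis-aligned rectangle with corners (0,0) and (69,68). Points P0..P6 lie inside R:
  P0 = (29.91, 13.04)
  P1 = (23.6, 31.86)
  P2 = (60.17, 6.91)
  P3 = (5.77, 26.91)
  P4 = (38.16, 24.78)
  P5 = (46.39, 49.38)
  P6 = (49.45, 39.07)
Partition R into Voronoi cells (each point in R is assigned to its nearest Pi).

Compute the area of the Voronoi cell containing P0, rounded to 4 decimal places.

1. box [0,69]×[0,68]: [(0, 0) (69, 0) (69, 68) (0, 68)]
2. ⊥bis P0·P1 via (26.755,22.45): [(0, 13.4795) (0, 0) (69, 0) (69, 36.614)]  |A|=1728.2262
3. ⊥bis P0·P2 via (45.04,9.975): [(49.0837, 29.9364) (0, 13.4795) (0, 0) (43.0193, 0)]  |A|=974.7347
4. ⊥bis P0·P3 via (17.84,19.975): [(49.0837, 29.9364) (17.4742, 19.3383) (6.3631, 0) (43.0193, 0)]  |A|=795.4373
5. ⊥bis P0·P4 via (34.035,18.91): [(45.2531, 11.0268) (28.2731, 22.959) (17.4742, 19.3383) (6.3631, 0) (43.0193, 0)]  |A|=612.041
6. ⊥bis P0·P5 via (38.15,31.21): [(45.2531, 11.0268) (28.2731, 22.959) (17.4742, 19.3383) (6.3631, 0) (43.0193, 0)]  |A|=612.041
7. ⊥bis P0·P6 via (39.68,26.055): [(45.2531, 11.0268) (28.2731, 22.959) (17.4742, 19.3383) (6.3631, 0) (43.0193, 0)]  |A|=612.041
8. canonical 5-gon: [(45.2531, 11.0268) (28.2731, 22.959) (17.4742, 19.3383) (6.3631, 0) (43.0193, 0)]
9. shoelace: 612.041

Area of P0's cell: 612.0410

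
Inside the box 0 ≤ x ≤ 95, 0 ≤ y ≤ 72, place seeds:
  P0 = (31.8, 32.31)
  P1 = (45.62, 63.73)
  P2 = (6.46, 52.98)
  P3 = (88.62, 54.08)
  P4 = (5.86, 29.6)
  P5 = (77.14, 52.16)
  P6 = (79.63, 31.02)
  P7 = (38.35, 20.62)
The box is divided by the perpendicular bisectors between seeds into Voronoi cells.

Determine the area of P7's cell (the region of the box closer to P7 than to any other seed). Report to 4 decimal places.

Area of P7's cell: 1232.8860

1. box [0,95]×[0,72]: [(0, 0) (95, 0) (95, 72) (0, 72)]
2. ⊥bis P7·P0 via (35.075,26.465): [(0, 6.8122) (0, 0) (95, 0) (95, 60.0415)]  |A|=3175.5485
3. ⊥bis P7·P1 via (41.985,42.175): [(58.2253, 39.4363) (0, 6.8122) (0, 0) (95, 0) (95, 33.2346)]  |A|=2682.6415
4. ⊥bis P7·P2 via (22.405,36.8): [(58.2253, 39.4363) (0, 6.8122) (0, 0) (95, 0) (95, 33.2346)]  |A|=2682.6415
5. ⊥bis P7·P3 via (63.485,37.35): [(62.5858, 38.7009) (58.2253, 39.4363) (0, 6.8122) (0, 0) (88.3454, 0)]  |A|=2015.2348
6. ⊥bis P7·P4 via (22.105,25.11): [(62.5858, 38.7009) (58.2253, 39.4363) (20.1715, 18.1144) (15.1648, 0) (88.3454, 0)]  |A|=1809.1781
7. ⊥bis P7·P5 via (57.745,36.39): [(56.1937, 38.2979) (20.1715, 18.1144) (15.1648, 0) (87.3336, 0)]  |A|=1657.6927
8. ⊥bis P7·P6 via (58.99,25.82): [(55.8893, 38.1274) (20.1715, 18.1144) (15.1648, 0) (65.495, 0)]  |A|=1232.886
9. canonical 4-gon: [(55.8893, 38.1274) (20.1715, 18.1144) (15.1648, 0) (65.495, 0)]
10. shoelace: 1232.886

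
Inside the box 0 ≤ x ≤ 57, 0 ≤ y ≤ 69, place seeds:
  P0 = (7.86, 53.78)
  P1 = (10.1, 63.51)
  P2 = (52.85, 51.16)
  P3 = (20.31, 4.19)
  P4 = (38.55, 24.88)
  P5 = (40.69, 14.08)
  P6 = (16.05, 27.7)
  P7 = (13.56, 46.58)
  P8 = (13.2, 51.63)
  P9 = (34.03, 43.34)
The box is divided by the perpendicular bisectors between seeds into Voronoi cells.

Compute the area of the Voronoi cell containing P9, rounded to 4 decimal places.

Area of P9's cell: 516.8434

1. box [0,57]×[0,69]: [(0, 0) (57, 0) (57, 69) (0, 69)]
2. ⊥bis P9·P0 via (20.945,48.56): [(1.573, 0) (57, 0) (57, 69) (29.0991, 69)]  |A|=2874.813
3. ⊥bis P9·P1 via (22.065,53.425): [(23.6234, 55.2739) (1.573, 0) (57, 0) (57, 69) (35.1928, 69)]  |A|=2832.9919
4. ⊥bis P9·P2 via (43.44,47.25): [(34.6635, 68.372) (23.6234, 55.2739) (1.573, 0) (57, 0) (57, 14.6158)]  |A|=2218.768
5. ⊥bis P9·P3 via (27.17,23.765): [(34.6635, 68.372) (23.6234, 55.2739) (13.0303, 28.7202) (57, 13.3112) (57, 14.6158)]  |A|=1130.1859
6. ⊥bis P9·P4 via (36.29,34.11): [(47.7354, 36.9125) (34.6635, 68.372) (23.6234, 55.2739) (13.0303, 28.7202) (13.5434, 28.5404)]  |A|=681.8726
7. ⊥bis P9·P5 via (37.36,28.71): [(47.7354, 36.9125) (34.6635, 68.372) (23.6234, 55.2739) (13.0303, 28.7202) (13.5434, 28.5404)]  |A|=681.8726
8. ⊥bis P9·P6 via (25.04,35.52): [(28.0265, 32.0867) (47.7354, 36.9125) (34.6635, 68.372) (23.6234, 55.2739) (18.6661, 42.8475)]  |A|=583.2191
9. ⊥bis P9·P7 via (23.795,44.96): [(22.7225, 38.1842) (28.0265, 32.0867) (47.7354, 36.9125) (34.6635, 68.372) (25.8446, 57.9092)]  |A|=528.6643
10. ⊥bis P9·P8 via (23.615,47.485): [(24.5774, 49.9032) (22.7225, 38.1842) (28.0265, 32.0867) (47.7354, 36.9125) (34.6635, 68.372) (29.4804, 62.2227)]  |A|=516.8434
11. canonical 6-gon: [(24.5774, 49.9032) (22.7225, 38.1842) (28.0265, 32.0867) (47.7354, 36.9125) (34.6635, 68.372) (29.4804, 62.2227)]
12. shoelace: 516.8434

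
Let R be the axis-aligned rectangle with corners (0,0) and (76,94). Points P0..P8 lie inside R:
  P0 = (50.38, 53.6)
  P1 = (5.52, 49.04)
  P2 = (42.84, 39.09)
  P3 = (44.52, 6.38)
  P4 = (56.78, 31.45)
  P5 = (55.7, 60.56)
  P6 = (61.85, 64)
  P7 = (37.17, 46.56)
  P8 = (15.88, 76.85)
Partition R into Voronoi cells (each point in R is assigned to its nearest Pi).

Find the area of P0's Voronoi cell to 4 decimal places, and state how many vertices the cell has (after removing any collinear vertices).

1. box [0,76]×[0,94]: [(0, 0) (76, 0) (76, 94) (0, 94)]
2. ⊥bis P0·P1 via (27.95,51.32): [(33.1667, 0) (76, 0) (76, 94) (23.6116, 94)]  |A|=4475.4221
3. ⊥bis P0·P2 via (46.61,46.345): [(27.4433, 56.3048) (76, 31.0727) (76, 94) (23.6116, 94)]  |A|=2515.1656
4. ⊥bis P0·P3 via (47.45,29.99): [(27.4433, 56.3048) (76, 31.0727) (76, 94) (23.6116, 94)]  |A|=2515.1656
5. ⊥bis P0·P4 via (53.58,42.525): [(27.4433, 56.3048) (53.825, 42.5958) (76, 49.003) (76, 94) (23.6116, 94)]  |A|=2316.3636
6. ⊥bis P0·P5 via (53.04,57.08): [(25.2015, 78.3588) (27.4433, 56.3048) (53.825, 42.5958) (67.0065, 46.4044)]  |A|=565.7592
7. ⊥bis P0·P6 via (56.115,58.8): [(25.2015, 78.3588) (27.4433, 56.3048) (53.825, 42.5958) (67.0065, 46.4044)]  |A|=565.7592
8. ⊥bis P0·P7 via (43.775,50.08): [(31.112, 73.841) (45.442, 46.9519) (53.825, 42.5958) (67.0065, 46.4044)]  |A|=330.676
9. ⊥bis P0·P8 via (33.13,65.225): [(36.2763, 69.8937) (34.5672, 67.3577) (45.442, 46.9519) (53.825, 42.5958) (67.0065, 46.4044)]  |A|=320.7547
10. canonical 5-gon: [(36.2763, 69.8937) (34.5672, 67.3577) (45.442, 46.9519) (53.825, 42.5958) (67.0065, 46.4044)]
11. shoelace: 320.7547

Area of P0's cell: 320.7547 (5 vertices)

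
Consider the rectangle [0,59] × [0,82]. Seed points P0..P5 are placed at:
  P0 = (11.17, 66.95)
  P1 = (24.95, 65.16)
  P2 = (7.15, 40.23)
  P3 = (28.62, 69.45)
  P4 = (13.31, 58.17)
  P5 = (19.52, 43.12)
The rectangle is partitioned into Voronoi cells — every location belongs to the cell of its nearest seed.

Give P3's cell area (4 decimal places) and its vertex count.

1. box [0,59]×[0,82]: [(0, 0) (59, 0) (59, 82) (0, 82)]
2. ⊥bis P3·P0 via (19.895,68.2): [(29.6658, 0) (59, 0) (59, 82) (17.9179, 82)]  |A|=2887.0685
3. ⊥bis P3·P1 via (26.785,67.305): [(19.0787, 73.8975) (59, 39.7458) (59, 82) (17.9179, 82)]  |A|=1009.8539
4. ⊥bis P3·P2 via (17.885,54.84): [(19.0787, 73.8975) (59, 39.7458) (59, 82) (17.9179, 82)]  |A|=1009.8539
5. ⊥bis P3·P4 via (20.965,63.81): [(19.0787, 73.8975) (59, 39.7458) (59, 82) (17.9179, 82)]  |A|=1009.8539
6. ⊥bis P3·P5 via (24.07,56.285): [(19.0787, 73.8975) (50.239, 47.2407) (59, 44.2127) (59, 82) (17.9179, 82)]  |A|=990.2864
7. canonical 5-gon: [(19.0787, 73.8975) (50.239, 47.2407) (59, 44.2127) (59, 82) (17.9179, 82)]
8. shoelace: 990.2864

Area of P3's cell: 990.2864 (5 vertices)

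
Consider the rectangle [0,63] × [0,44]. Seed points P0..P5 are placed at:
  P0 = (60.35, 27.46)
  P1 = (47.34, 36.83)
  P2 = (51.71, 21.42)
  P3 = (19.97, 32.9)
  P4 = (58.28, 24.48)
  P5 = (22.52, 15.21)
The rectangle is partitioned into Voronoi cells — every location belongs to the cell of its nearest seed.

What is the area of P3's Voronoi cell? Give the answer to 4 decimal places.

Area of P3's cell: 692.4128

1. box [0,63]×[0,44]: [(0, 0) (63, 0) (63, 44) (0, 44)]
2. ⊥bis P3·P0 via (40.16,30.18): [(0, 0) (36.0941, 0) (42.0218, 44) (0, 44)]  |A|=1718.5515
3. ⊥bis P3·P1 via (33.655,34.865): [(0, 0) (36.0941, 0) (37.3368, 9.2238) (32.3433, 44) (0, 44)]  |A|=1550.2604
4. ⊥bis P3·P2 via (35.84,27.16): [(0, 0) (26.0165, 0) (35.0679, 25.0252) (32.3433, 44) (0, 44)]  |A|=1403.8817
5. ⊥bis P3·P4 via (39.125,28.69): [(0, 0) (26.0165, 0) (35.0679, 25.0252) (32.3433, 44) (0, 44)]  |A|=1403.8817
6. ⊥bis P3·P5 via (21.245,24.055): [(0, 20.9925) (34.9241, 26.0268) (32.3433, 44) (0, 44)]  |A|=692.4128
7. canonical 4-gon: [(0, 20.9925) (34.9241, 26.0268) (32.3433, 44) (0, 44)]
8. shoelace: 692.4128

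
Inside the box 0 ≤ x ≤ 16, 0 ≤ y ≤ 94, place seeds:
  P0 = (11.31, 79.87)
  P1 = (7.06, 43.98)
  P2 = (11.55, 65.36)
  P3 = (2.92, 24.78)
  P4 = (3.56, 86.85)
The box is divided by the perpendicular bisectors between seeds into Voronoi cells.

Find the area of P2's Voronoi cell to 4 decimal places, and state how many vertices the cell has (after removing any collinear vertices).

Area of P2's cell: 281.8273 (4 vertices)

1. box [0,16]×[0,94]: [(0, 0) (16, 0) (16, 94) (0, 94)]
2. ⊥bis P2·P0 via (11.43,72.615): [(0, 72.4259) (0, 0) (16, 0) (16, 72.6906)]  |A|=1160.9323
3. ⊥bis P2·P1 via (9.305,54.67): [(0, 72.4259) (0, 56.6241) (16, 53.264) (16, 72.6906)]  |A|=281.8273
4. ⊥bis P2·P3 via (7.235,45.07): [(0, 72.4259) (0, 56.6241) (16, 53.264) (16, 72.6906)]  |A|=281.8273
5. ⊥bis P2·P4 via (7.555,76.105): [(0, 72.4259) (0, 56.6241) (16, 53.264) (16, 72.6906)]  |A|=281.8273
6. canonical 4-gon: [(0, 72.4259) (0, 56.6241) (16, 53.264) (16, 72.6906)]
7. shoelace: 281.8273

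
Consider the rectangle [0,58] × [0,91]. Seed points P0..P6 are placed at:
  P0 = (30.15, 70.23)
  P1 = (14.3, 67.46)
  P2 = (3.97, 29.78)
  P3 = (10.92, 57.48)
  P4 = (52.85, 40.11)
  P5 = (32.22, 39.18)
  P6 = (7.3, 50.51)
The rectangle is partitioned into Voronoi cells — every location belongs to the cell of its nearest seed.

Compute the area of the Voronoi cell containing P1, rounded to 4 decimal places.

1. box [0,58]×[0,91]: [(0, 0) (58, 0) (58, 91) (0, 91)]
2. ⊥bis P1·P0 via (22.225,68.845): [(0, 0) (34.2566, 0) (18.3531, 91) (0, 91)]  |A|=2393.7415
3. ⊥bis P1·P2 via (9.135,48.62): [(0, 51.1244) (26.5962, 43.833) (18.3531, 91) (0, 91)]  |A|=963.1005
4. ⊥bis P1·P3 via (12.61,62.47): [(0, 66.7407) (24.0141, 58.6077) (18.3531, 91) (0, 91)]  |A|=588.5324
5. ⊥bis P1·P4 via (33.575,53.785): [(0, 66.7407) (24.0141, 58.6077) (18.3531, 91) (0, 91)]  |A|=588.5324
6. ⊥bis P1·P5 via (23.26,53.32): [(0, 66.7407) (24.0141, 58.6077) (18.3531, 91) (0, 91)]  |A|=588.5324
7. ⊥bis P1·P6 via (10.8,58.985): [(0, 66.7407) (24.0141, 58.6077) (18.3531, 91) (0, 91)]  |A|=588.5324
8. canonical 4-gon: [(0, 66.7407) (24.0141, 58.6077) (18.3531, 91) (0, 91)]
9. shoelace: 588.5324

Area of P1's cell: 588.5324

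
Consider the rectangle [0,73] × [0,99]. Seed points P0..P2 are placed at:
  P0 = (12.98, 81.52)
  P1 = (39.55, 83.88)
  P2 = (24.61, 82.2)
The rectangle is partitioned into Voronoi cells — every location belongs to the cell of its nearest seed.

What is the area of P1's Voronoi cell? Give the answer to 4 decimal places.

Area of P1's cell: 3677.6949

1. box [0,73]×[0,99]: [(0, 0) (73, 0) (73, 99) (0, 99)]
2. ⊥bis P1·P0 via (26.265,82.7): [(33.6106, 0) (73, 0) (73, 99) (24.8172, 99)]  |A|=4334.8249
3. ⊥bis P1·P2 via (32.08,83.04): [(41.4178, 0) (73, 0) (73, 99) (30.2853, 99)]  |A|=3677.6949
4. canonical 4-gon: [(41.4178, 0) (73, 0) (73, 99) (30.2853, 99)]
5. shoelace: 3677.6949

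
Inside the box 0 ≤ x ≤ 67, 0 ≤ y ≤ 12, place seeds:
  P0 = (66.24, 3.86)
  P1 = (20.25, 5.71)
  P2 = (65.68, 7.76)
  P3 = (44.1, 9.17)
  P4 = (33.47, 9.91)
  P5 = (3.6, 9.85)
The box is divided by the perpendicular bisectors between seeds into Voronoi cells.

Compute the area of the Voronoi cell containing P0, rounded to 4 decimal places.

1. box [0,67]×[0,12]: [(0, 0) (67, 0) (67, 12) (0, 12)]
2. ⊥bis P0·P1 via (43.245,4.785): [(43.0525, 0) (67, 0) (67, 12) (43.5352, 12)]  |A|=284.4735
3. ⊥bis P0·P2 via (65.96,5.81): [(43.1545, 2.5354) (43.0525, 0) (67, 0) (67, 5.9593)]  |A|=101.4094
4. ⊥bis P0·P3 via (55.17,6.515): [(54.61, 4.1803) (53.6075, 0) (67, 0) (67, 5.9593)]  |A|=64.9101
5. ⊥bis P0·P4 via (49.855,6.885): [(54.61, 4.1803) (53.6075, 0) (67, 0) (67, 5.9593)]  |A|=64.9101
6. ⊥bis P0·P5 via (34.92,6.855): [(54.61, 4.1803) (53.6075, 0) (67, 0) (67, 5.9593)]  |A|=64.9101
7. canonical 4-gon: [(54.61, 4.1803) (53.6075, 0) (67, 0) (67, 5.9593)]
8. shoelace: 64.9101

Area of P0's cell: 64.9101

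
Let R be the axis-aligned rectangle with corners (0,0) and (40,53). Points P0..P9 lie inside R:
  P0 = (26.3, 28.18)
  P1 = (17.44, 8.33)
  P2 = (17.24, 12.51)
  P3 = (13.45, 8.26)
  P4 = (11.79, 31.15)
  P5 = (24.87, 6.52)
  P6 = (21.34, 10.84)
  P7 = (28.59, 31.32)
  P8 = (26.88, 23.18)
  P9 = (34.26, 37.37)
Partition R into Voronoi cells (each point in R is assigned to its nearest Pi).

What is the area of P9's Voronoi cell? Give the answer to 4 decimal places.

1. box [0,40]×[0,53]: [(0, 0) (40, 0) (40, 53) (0, 53)]
2. ⊥bis P9·P0 via (30.28,32.775): [(40, 24.3559) (40, 53) (6.9298, 53)]  |A|=473.6328
3. ⊥bis P9·P1 via (25.85,22.85): [(40, 24.3559) (40, 53) (6.9298, 53)]  |A|=473.6328
4. ⊥bis P9·P2 via (25.75,24.94): [(40, 24.3559) (40, 53) (6.9298, 53)]  |A|=473.6328
5. ⊥bis P9·P3 via (23.855,22.815): [(40, 24.3559) (40, 53) (6.9298, 53)]  |A|=473.6328
6. ⊥bis P9·P4 via (23.025,34.26): [(21.2776, 40.5725) (40, 24.3559) (40, 53) (17.8375, 53)]  |A|=405.8548
7. ⊥bis P9·P5 via (29.565,21.945): [(21.2776, 40.5725) (40, 24.3559) (40, 53) (17.8375, 53)]  |A|=405.8548
8. ⊥bis P9·P6 via (27.8,24.105): [(21.2776, 40.5725) (40, 24.3559) (40, 53) (17.8375, 53)]  |A|=405.8548
9. ⊥bis P9·P7 via (31.425,34.345): [(20.0507, 45.0049) (40, 26.3086) (40, 53) (17.8375, 53)]  |A|=354.8334
10. ⊥bis P9·P8 via (30.57,30.275): [(20.0507, 45.0049) (40, 26.3086) (40, 53) (17.8375, 53)]  |A|=354.8334
11. canonical 4-gon: [(20.0507, 45.0049) (40, 26.3086) (40, 53) (17.8375, 53)]
12. shoelace: 354.8334

Area of P9's cell: 354.8334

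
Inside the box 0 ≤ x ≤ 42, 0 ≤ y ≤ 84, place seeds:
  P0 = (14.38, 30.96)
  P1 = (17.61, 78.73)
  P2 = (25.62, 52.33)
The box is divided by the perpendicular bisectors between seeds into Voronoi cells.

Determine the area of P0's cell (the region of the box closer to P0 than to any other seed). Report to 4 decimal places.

1. box [0,42]×[0,84]: [(0, 0) (42, 0) (42, 84) (0, 84)]
2. ⊥bis P0·P1 via (15.995,54.845): [(0, 55.9265) (0, 0) (42, 0) (42, 53.0867)]  |A|=2289.2765
3. ⊥bis P0·P2 via (20,41.645): [(0, 52.1644) (0, 0) (42, 0) (42, 30.0736)]  |A|=1726.9992
4. canonical 4-gon: [(0, 52.1644) (0, 0) (42, 0) (42, 30.0736)]
5. shoelace: 1726.9992

Area of P0's cell: 1726.9992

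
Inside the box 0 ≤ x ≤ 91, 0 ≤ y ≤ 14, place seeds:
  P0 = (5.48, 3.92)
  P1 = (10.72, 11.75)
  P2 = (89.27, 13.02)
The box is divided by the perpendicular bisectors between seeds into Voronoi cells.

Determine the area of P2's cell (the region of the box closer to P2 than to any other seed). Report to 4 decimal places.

Area of P2's cell: 572.8511

1. box [0,91]×[0,14]: [(0, 0) (91, 0) (91, 14) (0, 14)]
2. ⊥bis P2·P0 via (47.375,8.47): [(48.2949, 0) (91, 0) (91, 14) (46.7744, 14)]  |A|=608.5149
3. ⊥bis P2·P1 via (49.995,12.385): [(50.1952, 0) (91, 0) (91, 14) (49.9689, 14)]  |A|=572.8511
4. canonical 4-gon: [(50.1952, 0) (91, 0) (91, 14) (49.9689, 14)]
5. shoelace: 572.8511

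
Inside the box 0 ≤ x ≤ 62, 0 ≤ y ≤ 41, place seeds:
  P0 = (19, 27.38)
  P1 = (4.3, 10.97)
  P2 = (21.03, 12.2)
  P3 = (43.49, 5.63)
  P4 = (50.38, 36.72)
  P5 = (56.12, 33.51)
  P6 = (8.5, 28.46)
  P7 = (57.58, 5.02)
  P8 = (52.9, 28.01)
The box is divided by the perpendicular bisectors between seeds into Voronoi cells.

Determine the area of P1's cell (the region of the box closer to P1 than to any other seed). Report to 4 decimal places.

1. box [0,62]×[0,41]: [(0, 0) (62, 0) (62, 41) (0, 41)]
2. ⊥bis P1·P0 via (11.65,19.175): [(0, 29.611) (0, 0) (33.0556, 0)]  |A|=489.4044
3. ⊥bis P1·P2 via (12.665,11.585): [(12.1392, 18.7368) (0, 29.611) (0, 0) (13.5167, 0)]  |A|=306.357
4. ⊥bis P1·P3 via (23.895,8.3): [(12.1392, 18.7368) (0, 29.611) (0, 0) (13.5167, 0)]  |A|=306.357
5. ⊥bis P1·P4 via (27.34,23.845): [(12.1392, 18.7368) (0, 29.611) (0, 0) (13.5167, 0)]  |A|=306.357
6. ⊥bis P1·P5 via (30.21,22.24): [(12.1392, 18.7368) (0, 29.611) (0, 0) (13.5167, 0)]  |A|=306.357
7. ⊥bis P1·P6 via (6.4,19.715): [(12.1691, 18.3296) (0, 21.2519) (0, 0) (13.5167, 0)]  |A|=253.1868
8. ⊥bis P1·P7 via (30.94,7.995): [(12.1691, 18.3296) (0, 21.2519) (0, 0) (13.5167, 0)]  |A|=253.1868
9. ⊥bis P1·P8 via (28.6,19.49): [(12.1691, 18.3296) (0, 21.2519) (0, 0) (13.5167, 0)]  |A|=253.1868
10. canonical 4-gon: [(12.1691, 18.3296) (0, 21.2519) (0, 0) (13.5167, 0)]
11. shoelace: 253.1868

Area of P1's cell: 253.1868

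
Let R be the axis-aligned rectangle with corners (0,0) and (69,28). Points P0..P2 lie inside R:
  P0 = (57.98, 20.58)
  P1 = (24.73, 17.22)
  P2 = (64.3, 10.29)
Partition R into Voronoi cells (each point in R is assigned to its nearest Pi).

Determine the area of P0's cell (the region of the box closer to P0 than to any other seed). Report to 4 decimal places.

1. box [0,69]×[0,28]: [(0, 0) (69, 0) (69, 28) (0, 28)]
2. ⊥bis P0·P1 via (41.355,18.9): [(43.2649, 0) (69, 0) (69, 28) (40.4354, 28)]  |A|=760.1956
3. ⊥bis P0·P2 via (61.14,15.435): [(42.8409, 4.1959) (69, 20.2625) (69, 28) (40.4354, 28)]  |A|=441.1799
4. canonical 4-gon: [(42.8409, 4.1959) (69, 20.2625) (69, 28) (40.4354, 28)]
5. shoelace: 441.1799

Area of P0's cell: 441.1799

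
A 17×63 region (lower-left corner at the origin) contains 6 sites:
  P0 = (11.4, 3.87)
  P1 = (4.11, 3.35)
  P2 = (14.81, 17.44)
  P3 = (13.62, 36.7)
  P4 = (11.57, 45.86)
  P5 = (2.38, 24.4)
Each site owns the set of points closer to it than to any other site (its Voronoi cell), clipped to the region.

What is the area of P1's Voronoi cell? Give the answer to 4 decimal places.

1. box [0,17]×[0,63]: [(0, 0) (17, 0) (17, 63) (0, 63)]
2. ⊥bis P1·P0 via (7.755,3.61): [(0, 0) (8.0125, 0) (3.5187, 63) (0, 63)]  |A|=363.2322
3. ⊥bis P1·P2 via (9.46,10.395): [(0, 17.579) (0, 0) (8.0125, 0) (7.1457, 12.1525)]  |A|=111.4927
4. ⊥bis P1·P3 via (8.865,20.025): [(0, 17.579) (0, 0) (8.0125, 0) (7.1457, 12.1525)]  |A|=111.4927
5. ⊥bis P1·P4 via (7.84,24.605): [(0, 17.579) (0, 0) (8.0125, 0) (7.1457, 12.1525)]  |A|=111.4927
6. ⊥bis P1·P5 via (3.245,13.875): [(4.718, 13.9961) (0, 13.6083) (0, 0) (8.0125, 0) (7.1457, 12.1525)]  |A|=102.1258
7. canonical 5-gon: [(4.718, 13.9961) (0, 13.6083) (0, 0) (8.0125, 0) (7.1457, 12.1525)]
8. shoelace: 102.1258

Area of P1's cell: 102.1258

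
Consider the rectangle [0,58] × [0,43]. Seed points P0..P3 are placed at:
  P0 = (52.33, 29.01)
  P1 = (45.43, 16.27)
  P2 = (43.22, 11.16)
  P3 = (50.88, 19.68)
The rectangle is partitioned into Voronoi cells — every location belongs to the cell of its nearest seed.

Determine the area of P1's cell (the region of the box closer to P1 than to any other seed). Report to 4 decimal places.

1. box [0,58]×[0,43]: [(0, 0) (58, 0) (58, 43) (0, 43)]
2. ⊥bis P1·P0 via (48.88,22.64): [(0, 0) (58, 0) (58, 17.7006) (11.2878, 43) (0, 43)]  |A|=1903.1042
3. ⊥bis P1·P2 via (44.325,13.715): [(0, 32.8849) (58, 7.8008) (58, 17.7006) (11.2878, 43) (0, 43)]  |A|=723.2196
4. ⊥bis P1·P3 via (48.155,17.975): [(0, 32.8849) (53.2302, 9.8636) (43.3684, 25.6251) (11.2878, 43) (0, 43)]  |A|=623.3768
5. canonical 5-gon: [(0, 32.8849) (53.2302, 9.8636) (43.3684, 25.6251) (11.2878, 43) (0, 43)]
6. shoelace: 623.3768

Area of P1's cell: 623.3768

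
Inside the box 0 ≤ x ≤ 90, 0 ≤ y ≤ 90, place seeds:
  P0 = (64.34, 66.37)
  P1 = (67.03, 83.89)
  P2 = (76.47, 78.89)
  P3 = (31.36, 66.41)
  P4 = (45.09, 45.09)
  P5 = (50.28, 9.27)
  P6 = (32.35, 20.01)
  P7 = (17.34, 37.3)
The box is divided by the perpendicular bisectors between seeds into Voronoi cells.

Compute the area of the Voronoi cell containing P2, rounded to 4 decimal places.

Area of P2's cell: 500.2188

1. box [0,90]×[0,90]: [(0, 0) (90, 0) (90, 90) (0, 90)]
2. ⊥bis P2·P0 via (70.405,72.63): [(90, 53.6454) (90, 90) (52.4765, 90)]  |A|=682.0757
3. ⊥bis P2·P1 via (71.75,81.39): [(68.2276, 74.7396) (90, 53.6454) (90, 90) (76.3104, 90)]  |A|=500.2188
4. ⊥bis P2·P3 via (53.915,72.65): [(68.2276, 74.7396) (90, 53.6454) (90, 90) (76.3104, 90)]  |A|=500.2188
5. ⊥bis P2·P4 via (60.78,61.99): [(68.2276, 74.7396) (90, 53.6454) (90, 90) (76.3104, 90)]  |A|=500.2188
6. ⊥bis P2·P5 via (63.375,44.08): [(68.2276, 74.7396) (90, 53.6454) (90, 90) (76.3104, 90)]  |A|=500.2188
7. ⊥bis P2·P6 via (54.41,49.45): [(68.2276, 74.7396) (90, 53.6454) (90, 90) (76.3104, 90)]  |A|=500.2188
8. ⊥bis P2·P7 via (46.905,58.095): [(68.2276, 74.7396) (90, 53.6454) (90, 90) (76.3104, 90)]  |A|=500.2188
9. canonical 4-gon: [(68.2276, 74.7396) (90, 53.6454) (90, 90) (76.3104, 90)]
10. shoelace: 500.2188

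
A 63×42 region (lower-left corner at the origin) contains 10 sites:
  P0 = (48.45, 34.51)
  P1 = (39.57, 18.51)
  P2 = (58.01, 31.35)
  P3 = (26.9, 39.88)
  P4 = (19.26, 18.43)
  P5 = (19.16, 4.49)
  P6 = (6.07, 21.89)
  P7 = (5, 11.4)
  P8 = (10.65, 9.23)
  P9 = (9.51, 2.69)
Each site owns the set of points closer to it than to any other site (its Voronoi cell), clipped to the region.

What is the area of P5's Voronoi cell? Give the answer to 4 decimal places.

Area of P5's cell: 207.6469

1. box [0,63]×[0,42]: [(0, 0) (63, 0) (63, 42) (0, 42)]
2. ⊥bis P5·P0 via (33.805,19.5): [(0, 0) (53.791, 0) (10.7442, 42) (0, 42)]  |A|=1355.2398
3. ⊥bis P5·P1 via (29.365,11.5): [(0, 0) (37.2646, 0) (8.414, 42) (0, 42)]  |A|=959.2496
4. ⊥bis P5·P2 via (38.585,17.92): [(0, 0) (37.2646, 0) (8.414, 42) (0, 42)]  |A|=959.2496
5. ⊥bis P5·P3 via (23.03,22.185): [(0, 27.2218) (0, 0) (37.2646, 0) (21.8477, 22.4436)]  |A|=715.5413
6. ⊥bis P5·P4 via (19.21,11.46): [(0, 11.5978) (0, 0) (37.2646, 0) (29.4429, 11.3866)]  |A|=382.8947
7. ⊥bis P5·P6 via (12.615,13.19): [(10.3994, 11.5232) (0, 3.6998) (0, 0) (37.2646, 0) (29.4429, 11.3866)]  |A|=341.8272
8. ⊥bis P5·P7 via (12.08,7.945): [(13.8142, 11.4987) (8.2029, 0) (37.2646, 0) (29.4429, 11.3866)]  |A|=255.6263
9. ⊥bis P5·P8 via (14.905,6.86): [(17.4741, 11.4725) (11.084, 0) (37.2646, 0) (29.4429, 11.3866)]  |A|=217.9836
10. ⊥bis P5·P9 via (14.335,3.59): [(17.4741, 11.4725) (14.0211, 5.273) (15.0046, 0) (37.2646, 0) (29.4429, 11.3866)]  |A|=207.6469
11. canonical 5-gon: [(17.4741, 11.4725) (14.0211, 5.273) (15.0046, 0) (37.2646, 0) (29.4429, 11.3866)]
12. shoelace: 207.6469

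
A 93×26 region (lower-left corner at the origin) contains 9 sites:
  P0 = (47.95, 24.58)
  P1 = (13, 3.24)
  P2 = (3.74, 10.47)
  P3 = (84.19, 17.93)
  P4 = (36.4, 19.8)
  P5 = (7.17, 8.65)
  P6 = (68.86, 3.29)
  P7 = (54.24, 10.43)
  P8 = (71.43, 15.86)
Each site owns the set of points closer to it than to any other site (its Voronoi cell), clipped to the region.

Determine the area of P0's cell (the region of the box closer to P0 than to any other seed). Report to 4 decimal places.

1. box [0,93]×[0,26]: [(0, 0) (93, 0) (93, 26) (0, 26)]
2. ⊥bis P0·P1 via (30.475,13.91): [(38.9683, 0) (93, 0) (93, 26) (23.093, 26)]  |A|=1611.2035
3. ⊥bis P0·P2 via (25.845,17.525): [(23.1917, 25.8383) (38.9683, 0) (93, 0) (93, 26) (23.1401, 26)]  |A|=1611.1997
4. ⊥bis P0·P3 via (66.07,21.255): [(23.1917, 25.8383) (38.9683, 0) (62.1697, 0) (66.9407, 26) (23.1401, 26)]  |A|=871.6353
5. ⊥bis P0·P4 via (42.175,22.19): [(51.3584, 0) (62.1697, 0) (66.9407, 26) (40.5982, 26)]  |A|=482.9996
6. ⊥bis P0·P5 via (27.56,16.615): [(51.3584, 0) (62.1697, 0) (66.9407, 26) (40.5982, 26)]  |A|=482.9996
7. ⊥bis P0·P6 via (58.405,13.935): [(49.2945, 4.9871) (66.1166, 21.509) (66.9407, 26) (40.5982, 26)]  |A|=307.7327
8. ⊥bis P0·P7 via (51.095,17.505): [(45.1986, 14.8839) (66.6508, 24.4199) (66.9407, 26) (40.5982, 26)]  |A|=161.9783
9. ⊥bis P0·P8 via (59.69,20.22): [(45.1986, 14.8839) (60.1818, 21.5443) (61.8366, 26) (40.5982, 26)]  |A|=145.9131
10. canonical 4-gon: [(45.1986, 14.8839) (60.1818, 21.5443) (61.8366, 26) (40.5982, 26)]
11. shoelace: 145.9131

Area of P0's cell: 145.9131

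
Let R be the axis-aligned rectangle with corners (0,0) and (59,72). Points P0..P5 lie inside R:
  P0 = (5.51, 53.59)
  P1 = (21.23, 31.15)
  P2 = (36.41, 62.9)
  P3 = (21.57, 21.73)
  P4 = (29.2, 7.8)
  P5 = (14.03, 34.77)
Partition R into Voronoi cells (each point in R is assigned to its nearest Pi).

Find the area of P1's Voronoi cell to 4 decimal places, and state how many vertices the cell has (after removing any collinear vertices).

1. box [0,59]×[0,72]: [(0, 0) (59, 0) (59, 72) (0, 72)]
2. ⊥bis P1·P0 via (13.37,42.37): [(0, 33.0039) (0, 0) (59, 0) (59, 72) (55.6663, 72)]  |A|=3162.6151
3. ⊥bis P1·P2 via (28.82,47.025): [(23.5866, 49.5271) (0, 33.0039) (0, 0) (59, 0) (59, 32.5956)]  |A|=2427.4354
4. ⊥bis P1·P3 via (21.4,26.44): [(23.5866, 49.5271) (0, 33.0039) (0, 25.6676) (59, 27.7971) (59, 32.5956)]  |A|=850.2264
5. ⊥bis P1·P4 via (25.215,19.475): [(23.5866, 49.5271) (0, 33.0039) (0, 25.6676) (48.4847, 27.4176) (59, 31.0068) (59, 32.5956)]  |A|=833.3511
6. ⊥bis P1·P5 via (17.63,32.96): [(25.4997, 48.6125) (14.2216, 26.1809) (48.4847, 27.4176) (59, 31.0068) (59, 32.5956)]  |A|=556.6112
7. canonical 5-gon: [(25.4997, 48.6125) (14.2216, 26.1809) (48.4847, 27.4176) (59, 31.0068) (59, 32.5956)]
8. shoelace: 556.6112

Area of P1's cell: 556.6112 (5 vertices)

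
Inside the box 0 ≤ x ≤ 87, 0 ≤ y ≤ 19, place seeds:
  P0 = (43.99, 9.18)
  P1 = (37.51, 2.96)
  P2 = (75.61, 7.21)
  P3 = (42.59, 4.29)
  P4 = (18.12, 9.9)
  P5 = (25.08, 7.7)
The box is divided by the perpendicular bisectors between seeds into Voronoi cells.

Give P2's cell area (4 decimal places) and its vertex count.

1. box [0,87]×[0,19]: [(0, 0) (87, 0) (87, 19) (0, 19)]
2. ⊥bis P2·P0 via (59.8,8.195): [(59.2894, 0) (87, 0) (87, 19) (60.4732, 19)]  |A|=515.2552
3. ⊥bis P2·P1 via (56.56,5.085): [(59.2894, 0) (87, 0) (87, 19) (60.4732, 19)]  |A|=515.2552
4. ⊥bis P2·P3 via (59.1,5.75): [(59.4213, 2.1166) (59.6085, 0) (87, 0) (87, 19) (60.4732, 19)]  |A|=514.9176
5. ⊥bis P2·P4 via (46.865,8.555): [(59.4213, 2.1166) (59.6085, 0) (87, 0) (87, 19) (60.4732, 19)]  |A|=514.9176
6. ⊥bis P2·P5 via (50.345,7.455): [(59.4213, 2.1166) (59.6085, 0) (87, 0) (87, 19) (60.4732, 19)]  |A|=514.9176
7. canonical 5-gon: [(59.4213, 2.1166) (59.6085, 0) (87, 0) (87, 19) (60.4732, 19)]
8. shoelace: 514.9176

Area of P2's cell: 514.9176 (5 vertices)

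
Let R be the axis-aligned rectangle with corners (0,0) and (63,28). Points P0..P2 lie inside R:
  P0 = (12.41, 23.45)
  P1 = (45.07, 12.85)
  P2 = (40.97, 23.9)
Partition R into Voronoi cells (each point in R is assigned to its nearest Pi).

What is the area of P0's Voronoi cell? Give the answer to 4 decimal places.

1. box [0,63]×[0,28]: [(0, 0) (63, 0) (63, 28) (0, 28)]
2. ⊥bis P0·P1 via (28.74,18.15): [(0, 0) (22.8493, 0) (31.9369, 28) (0, 28)]  |A|=767.0066
3. ⊥bis P0·P2 via (26.69,23.675): [(0, 0) (22.8493, 0) (26.8679, 12.3819) (26.6219, 28) (0, 28)]  |A|=725.5014
4. canonical 5-gon: [(0, 0) (22.8493, 0) (26.8679, 12.3819) (26.6219, 28) (0, 28)]
5. shoelace: 725.5014

Area of P0's cell: 725.5014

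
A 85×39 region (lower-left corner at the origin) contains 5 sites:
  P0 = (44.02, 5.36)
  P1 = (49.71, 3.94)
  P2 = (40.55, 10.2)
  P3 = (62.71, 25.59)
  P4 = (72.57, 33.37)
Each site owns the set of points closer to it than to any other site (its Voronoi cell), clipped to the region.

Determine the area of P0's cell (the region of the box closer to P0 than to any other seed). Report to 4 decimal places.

1. box [0,85]×[0,39]: [(0, 0) (85, 0) (85, 39) (0, 39)]
2. ⊥bis P0·P1 via (46.865,4.65): [(0, 0) (45.7045, 0) (55.4374, 39) (0, 39)]  |A|=1972.268
3. ⊥bis P0·P2 via (42.285,7.78): [(31.4334, 0) (45.7045, 0) (48.8144, 12.4612)]  |A|=88.9179
4. ⊥bis P0·P3 via (53.365,15.475): [(31.4334, 0) (45.7045, 0) (48.8144, 12.4612)]  |A|=88.9179
5. ⊥bis P0·P4 via (58.295,19.365): [(31.4334, 0) (45.7045, 0) (48.8144, 12.4612)]  |A|=88.9179
6. canonical 3-gon: [(31.4334, 0) (45.7045, 0) (48.8144, 12.4612)]
7. shoelace: 88.9179

Area of P0's cell: 88.9179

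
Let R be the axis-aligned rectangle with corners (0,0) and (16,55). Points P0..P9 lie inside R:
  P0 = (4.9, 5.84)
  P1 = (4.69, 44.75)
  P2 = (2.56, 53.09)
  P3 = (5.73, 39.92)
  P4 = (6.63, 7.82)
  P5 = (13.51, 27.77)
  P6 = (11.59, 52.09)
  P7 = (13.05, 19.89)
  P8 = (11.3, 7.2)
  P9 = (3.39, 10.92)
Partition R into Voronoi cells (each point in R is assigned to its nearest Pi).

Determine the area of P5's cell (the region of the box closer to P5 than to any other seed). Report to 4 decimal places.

Area of P5's cell: 138.7111

1. box [0,16]×[0,55]: [(0, 0) (16, 0) (16, 55) (0, 55)]
2. ⊥bis P5·P0 via (9.205,16.805): [(0, 20.419) (16, 14.1372) (16, 55) (0, 55)]  |A|=603.5504
3. ⊥bis P5·P1 via (9.1,36.26): [(0, 31.5331) (0, 20.419) (16, 14.1372) (16, 39.8441)]  |A|=294.5684
4. ⊥bis P5·P2 via (8.035,40.43): [(0, 31.5331) (0, 20.419) (16, 14.1372) (16, 39.8441)]  |A|=294.5684
5. ⊥bis P5·P3 via (9.62,33.845): [(0, 27.685) (0, 20.419) (16, 14.1372) (16, 37.9303)]  |A|=248.4731
6. ⊥bis P5·P4 via (10.07,17.795): [(0, 27.685) (0, 21.2678) (16, 15.75) (16, 37.9303)]  |A|=228.7808
7. ⊥bis P5·P6 via (12.55,39.93): [(0, 27.685) (0, 21.2678) (16, 15.75) (16, 37.9303)]  |A|=228.7808
8. ⊥bis P5·P7 via (13.28,23.83): [(0, 27.685) (0, 24.6052) (16, 23.6712) (16, 37.9303)]  |A|=138.7111
9. ⊥bis P5·P8 via (12.405,17.485): [(0, 27.685) (0, 24.6052) (16, 23.6712) (16, 37.9303)]  |A|=138.7111
10. ⊥bis P5·P9 via (8.45,19.345): [(0, 27.685) (0, 24.6052) (16, 23.6712) (16, 37.9303)]  |A|=138.7111
11. canonical 4-gon: [(0, 27.685) (0, 24.6052) (16, 23.6712) (16, 37.9303)]
12. shoelace: 138.7111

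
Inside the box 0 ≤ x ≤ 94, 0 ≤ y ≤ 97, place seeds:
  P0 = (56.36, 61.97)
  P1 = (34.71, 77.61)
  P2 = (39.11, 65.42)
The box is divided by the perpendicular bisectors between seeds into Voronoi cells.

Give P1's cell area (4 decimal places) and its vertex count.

Area of P1's cell: 1648.8946 (4 vertices)

1. box [0,94]×[0,97]: [(0, 0) (94, 0) (94, 97) (0, 97)]
2. ⊥bis P1·P0 via (45.535,69.79): [(0, 6.7572) (65.1916, 97) (0, 97)]  |A|=2941.5337
3. ⊥bis P1·P2 via (36.91,71.515): [(0, 58.1923) (50.263, 76.3348) (65.1916, 97) (0, 97)]  |A|=1648.8946
4. canonical 4-gon: [(0, 58.1923) (50.263, 76.3348) (65.1916, 97) (0, 97)]
5. shoelace: 1648.8946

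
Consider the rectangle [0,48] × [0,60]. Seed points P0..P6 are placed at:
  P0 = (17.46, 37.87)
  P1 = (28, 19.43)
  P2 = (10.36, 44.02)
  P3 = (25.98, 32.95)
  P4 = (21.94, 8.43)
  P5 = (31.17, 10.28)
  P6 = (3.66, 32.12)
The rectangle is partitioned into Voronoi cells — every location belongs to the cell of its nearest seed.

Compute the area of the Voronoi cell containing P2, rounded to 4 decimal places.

1. box [0,48]×[0,60]: [(0, 0) (48, 0) (48, 60) (0, 60)]
2. ⊥bis P2·P0 via (13.91,40.945): [(0, 24.8863) (30.4154, 60) (0, 60)]  |A|=533.9984
3. ⊥bis P2·P1 via (19.18,31.725): [(0, 24.8863) (30.4154, 60) (0, 60)]  |A|=533.9984
4. ⊥bis P2·P3 via (18.17,38.485): [(0, 24.8863) (30.4154, 60) (0, 60)]  |A|=533.9984
5. ⊥bis P2·P4 via (16.15,26.225): [(0, 24.8863) (30.4154, 60) (0, 60)]  |A|=533.9984
6. ⊥bis P2·P5 via (20.765,27.15): [(0, 24.8863) (30.4154, 60) (0, 60)]  |A|=533.9984
7. ⊥bis P2·P6 via (7.01,38.07): [(0, 42.0168) (9.9741, 36.4011) (30.4154, 60) (0, 60)]  |A|=448.5676
8. canonical 4-gon: [(0, 42.0168) (9.9741, 36.4011) (30.4154, 60) (0, 60)]
9. shoelace: 448.5676

Area of P2's cell: 448.5676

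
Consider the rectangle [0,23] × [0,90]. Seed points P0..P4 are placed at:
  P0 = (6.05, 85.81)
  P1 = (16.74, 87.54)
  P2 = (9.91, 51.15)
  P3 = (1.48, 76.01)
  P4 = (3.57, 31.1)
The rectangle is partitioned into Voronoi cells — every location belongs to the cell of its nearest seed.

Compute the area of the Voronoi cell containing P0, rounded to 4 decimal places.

Area of P0's cell: 120.5622

1. box [0,23]×[0,90]: [(0, 0) (23, 0) (23, 90) (0, 90)]
2. ⊥bis P0·P1 via (11.395,86.675): [(0, 0) (23, 0) (23, 14.9655) (10.8569, 90) (0, 90)]  |A|=1614.4244
3. ⊥bis P0·P2 via (7.98,68.48): [(0, 67.5913) (14.227, 69.1757) (10.8569, 90) (0, 90)]  |A|=272.4477
4. ⊥bis P0·P3 via (3.765,80.91): [(0, 82.6657) (13.0269, 76.5909) (10.8569, 90) (0, 90)]  |A|=120.5622
5. ⊥bis P0·P4 via (4.81,58.455): [(0, 82.6657) (13.0269, 76.5909) (10.8569, 90) (0, 90)]  |A|=120.5622
6. canonical 4-gon: [(0, 82.6657) (13.0269, 76.5909) (10.8569, 90) (0, 90)]
7. shoelace: 120.5622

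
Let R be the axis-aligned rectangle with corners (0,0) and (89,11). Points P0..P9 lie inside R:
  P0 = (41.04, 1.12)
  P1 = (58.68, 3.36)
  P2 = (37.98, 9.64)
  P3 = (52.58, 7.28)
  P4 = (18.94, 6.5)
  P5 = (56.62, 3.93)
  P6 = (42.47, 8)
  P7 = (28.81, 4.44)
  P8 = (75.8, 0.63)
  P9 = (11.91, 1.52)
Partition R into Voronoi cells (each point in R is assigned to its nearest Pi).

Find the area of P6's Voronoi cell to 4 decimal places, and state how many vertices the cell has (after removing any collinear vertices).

1. box [0,89]×[0,11]: [(0, 0) (89, 0) (89, 11) (0, 11)]
2. ⊥bis P6·P0 via (41.755,4.56): [(63.694, 0) (89, 0) (89, 11) (10.7709, 11)]  |A|=569.4427
3. ⊥bis P6·P1 via (50.575,5.68): [(49.7771, 2.8926) (52.0978, 11) (10.7709, 11)]  |A|=167.5265
4. ⊥bis P6·P2 via (40.225,8.82): [(38.8868, 5.1562) (49.7771, 2.8926) (52.0978, 11) (41.0213, 11)]  |A|=79.1375
5. ⊥bis P6·P3 via (47.525,7.64): [(38.8868, 5.1562) (47.2247, 3.4231) (47.7643, 11) (41.0213, 11)]  |A|=51.7579
6. ⊥bis P6·P4 via (30.705,7.25): [(38.8868, 5.1562) (47.2247, 3.4231) (47.7643, 11) (41.0213, 11)]  |A|=51.7579
7. ⊥bis P6·P5 via (49.545,5.965): [(38.8868, 5.1562) (47.2247, 3.4231) (47.7643, 11) (41.0213, 11)]  |A|=51.7579
8. ⊥bis P6·P7 via (35.64,6.22): [(38.8868, 5.1562) (47.2247, 3.4231) (47.7643, 11) (41.0213, 11)]  |A|=51.7579
9. ⊥bis P6·P8 via (59.135,4.315): [(38.8868, 5.1562) (47.2247, 3.4231) (47.7643, 11) (41.0213, 11)]  |A|=51.7579
10. ⊥bis P6·P9 via (27.19,4.76): [(38.8868, 5.1562) (47.2247, 3.4231) (47.7643, 11) (41.0213, 11)]  |A|=51.7579
11. canonical 4-gon: [(38.8868, 5.1562) (47.2247, 3.4231) (47.7643, 11) (41.0213, 11)]
12. shoelace: 51.7579

Area of P6's cell: 51.7579 (4 vertices)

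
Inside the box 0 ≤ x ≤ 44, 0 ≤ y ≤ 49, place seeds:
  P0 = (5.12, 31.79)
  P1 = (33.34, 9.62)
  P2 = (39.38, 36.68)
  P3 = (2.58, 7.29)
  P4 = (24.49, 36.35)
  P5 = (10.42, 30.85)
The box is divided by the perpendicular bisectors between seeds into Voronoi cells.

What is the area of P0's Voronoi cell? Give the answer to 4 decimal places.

Area of P0's cell: 243.7201

1. box [0,44]×[0,49]: [(0, 0) (44, 0) (44, 49) (0, 49)]
2. ⊥bis P0·P1 via (19.23,20.705): [(0, 0) (2.9639, 0) (41.4589, 49) (0, 49)]  |A|=1088.3587
3. ⊥bis P0·P2 via (22.25,34.235): [(0, 0) (2.9639, 0) (23.4199, 26.0383) (20.1426, 49) (0, 49)]  |A|=843.629
4. ⊥bis P0·P3 via (3.85,19.54): [(0, 19.9391) (17.2254, 18.1533) (23.4199, 26.0383) (20.1426, 49) (0, 49)]  |A|=644.9972
5. ⊥bis P0·P4 via (14.805,34.07): [(0, 19.9391) (17.2254, 18.1533) (18.2461, 19.4527) (11.2902, 49) (0, 49)]  |A|=444.0249
6. ⊥bis P0·P5 via (7.77,31.32): [(0, 19.9391) (5.6477, 19.3536) (10.9057, 49) (0, 49)]  |A|=243.7201
7. canonical 4-gon: [(0, 19.9391) (5.6477, 19.3536) (10.9057, 49) (0, 49)]
8. shoelace: 243.7201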